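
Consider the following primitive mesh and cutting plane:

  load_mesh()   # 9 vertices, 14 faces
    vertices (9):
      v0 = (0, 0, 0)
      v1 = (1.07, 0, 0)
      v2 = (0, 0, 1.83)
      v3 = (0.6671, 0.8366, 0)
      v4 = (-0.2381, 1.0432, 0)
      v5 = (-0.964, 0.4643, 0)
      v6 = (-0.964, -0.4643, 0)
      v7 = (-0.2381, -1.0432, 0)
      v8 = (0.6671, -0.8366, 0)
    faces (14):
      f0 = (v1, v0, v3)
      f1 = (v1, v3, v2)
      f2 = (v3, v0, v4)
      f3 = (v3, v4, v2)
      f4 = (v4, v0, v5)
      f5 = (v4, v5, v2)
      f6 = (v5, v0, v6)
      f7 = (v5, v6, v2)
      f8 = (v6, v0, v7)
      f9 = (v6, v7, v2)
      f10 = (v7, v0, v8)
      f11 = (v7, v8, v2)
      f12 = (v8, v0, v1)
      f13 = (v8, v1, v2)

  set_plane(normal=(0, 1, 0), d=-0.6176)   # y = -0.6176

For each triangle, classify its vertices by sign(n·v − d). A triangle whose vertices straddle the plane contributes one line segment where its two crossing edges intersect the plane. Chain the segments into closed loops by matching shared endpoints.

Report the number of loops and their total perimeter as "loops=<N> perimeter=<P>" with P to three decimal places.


Straddling triangles (6 of 14):
  (v6,v0,v7) [++-] → (-0.140961, -0.6176, 0)–(-0.771773, -0.6176, 0)  len=0.6308
  (v6,v7,v2) [+-+] → (-0.771773, -0.6176, 0)–(-0.140961, -0.6176, 0.746595)  len=0.9774
  (v7,v0,v8) [-+-] → (-0.140961, -0.6176, 0)–(0.492471, -0.6176, 0)  len=0.6334
  (v7,v8,v2) [--+] → (0.492471, -0.6176, 0.479046)–(-0.140961, -0.6176, 0.746595)  len=0.6876
  (v8,v0,v1) [-++] → (0.492471, -0.6176, 0)–(0.772569, -0.6176, 0)  len=0.2801
  (v8,v1,v2) [-++] → (0.772569, -0.6176, 0)–(0.492471, -0.6176, 0.479046)  len=0.5549

Chained into 1 loop(s):
  loop 1: 6 segments, perimeter = 3.7643
Total perimeter = 3.764

loops=1 perimeter=3.764


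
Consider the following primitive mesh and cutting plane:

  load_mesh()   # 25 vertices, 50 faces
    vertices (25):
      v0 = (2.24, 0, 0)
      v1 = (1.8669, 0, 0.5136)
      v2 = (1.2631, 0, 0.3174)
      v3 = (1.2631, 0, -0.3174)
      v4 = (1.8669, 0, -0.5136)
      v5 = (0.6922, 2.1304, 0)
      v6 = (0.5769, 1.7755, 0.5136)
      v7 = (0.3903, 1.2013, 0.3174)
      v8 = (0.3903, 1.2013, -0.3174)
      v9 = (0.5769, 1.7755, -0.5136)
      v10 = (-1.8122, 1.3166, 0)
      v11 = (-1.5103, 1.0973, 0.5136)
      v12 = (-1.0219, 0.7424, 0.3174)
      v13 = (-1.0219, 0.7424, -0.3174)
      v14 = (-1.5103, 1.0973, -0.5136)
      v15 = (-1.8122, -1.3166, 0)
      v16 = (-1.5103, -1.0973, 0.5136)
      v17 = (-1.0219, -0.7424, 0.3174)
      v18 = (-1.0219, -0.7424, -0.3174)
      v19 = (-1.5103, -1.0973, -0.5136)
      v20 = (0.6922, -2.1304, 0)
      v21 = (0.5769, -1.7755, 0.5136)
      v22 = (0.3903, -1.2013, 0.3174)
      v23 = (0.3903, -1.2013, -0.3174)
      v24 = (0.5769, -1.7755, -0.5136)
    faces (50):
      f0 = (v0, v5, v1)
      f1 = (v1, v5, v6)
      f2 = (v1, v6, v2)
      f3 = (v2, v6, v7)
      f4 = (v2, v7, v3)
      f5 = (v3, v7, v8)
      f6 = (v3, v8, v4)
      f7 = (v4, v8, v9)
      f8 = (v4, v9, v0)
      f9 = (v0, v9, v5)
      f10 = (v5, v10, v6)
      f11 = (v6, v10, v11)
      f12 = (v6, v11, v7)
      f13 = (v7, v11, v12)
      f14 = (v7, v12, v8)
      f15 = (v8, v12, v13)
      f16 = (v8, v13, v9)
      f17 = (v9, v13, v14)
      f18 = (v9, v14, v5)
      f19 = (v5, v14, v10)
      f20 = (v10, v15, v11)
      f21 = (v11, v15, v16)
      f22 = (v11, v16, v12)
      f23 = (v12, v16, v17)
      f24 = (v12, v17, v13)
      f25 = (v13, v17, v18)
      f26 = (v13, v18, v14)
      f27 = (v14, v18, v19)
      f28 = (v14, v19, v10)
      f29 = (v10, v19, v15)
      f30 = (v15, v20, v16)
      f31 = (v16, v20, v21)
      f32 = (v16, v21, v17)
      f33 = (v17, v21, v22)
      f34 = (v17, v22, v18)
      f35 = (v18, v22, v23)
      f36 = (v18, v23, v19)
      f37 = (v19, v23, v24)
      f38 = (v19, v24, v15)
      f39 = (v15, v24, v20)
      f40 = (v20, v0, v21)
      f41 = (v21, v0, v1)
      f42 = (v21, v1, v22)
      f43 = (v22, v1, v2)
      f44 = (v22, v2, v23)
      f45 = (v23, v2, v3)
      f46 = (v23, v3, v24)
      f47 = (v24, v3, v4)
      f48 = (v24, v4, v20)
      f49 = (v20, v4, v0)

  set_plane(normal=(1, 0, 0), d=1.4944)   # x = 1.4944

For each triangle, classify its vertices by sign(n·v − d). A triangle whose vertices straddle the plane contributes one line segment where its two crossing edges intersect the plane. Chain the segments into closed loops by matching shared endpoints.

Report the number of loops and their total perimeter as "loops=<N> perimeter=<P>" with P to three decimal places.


Straddling triangles (14 of 50):
  (v0,v5,v1) [+-+] → (1.4944, 1.02625, 0)–(1.4944, 0.675555, 0.350736)  len=0.4960
  (v1,v5,v6) [+--] → (1.4944, 0.675555, 0.350736)–(1.4944, 0.512693, 0.5136)  len=0.2303
  (v1,v6,v2) [+--] → (1.4944, 0.512693, 0.5136)–(1.4944, 0, 0.392559)  len=0.5268
  (v3,v8,v4) [--+] → (1.4944, 0.30305, -0.464105)–(1.4944, 0, -0.392559)  len=0.3114
  (v4,v8,v9) [+--] → (1.4944, 0.30305, -0.464105)–(1.4944, 0.512693, -0.5136)  len=0.2154
  (v4,v9,v0) [+-+] → (1.4944, 0.512693, -0.5136)–(1.4944, 0.795991, -0.230257)  len=0.4007
  (v0,v9,v5) [+--] → (1.4944, 0.795991, -0.230257)–(1.4944, 1.02625, 0)  len=0.3256
  (v20,v0,v21) [-+-] → (1.4944, -1.02625, 0)–(1.4944, -0.795991, 0.230257)  len=0.3256
  (v21,v0,v1) [-++] → (1.4944, -0.795991, 0.230257)–(1.4944, -0.512693, 0.5136)  len=0.4007
  (v21,v1,v22) [-+-] → (1.4944, -0.512693, 0.5136)–(1.4944, -0.30305, 0.464105)  len=0.2154
  (v22,v1,v2) [-+-] → (1.4944, -0.30305, 0.464105)–(1.4944, 0, 0.392559)  len=0.3114
  (v24,v3,v4) [--+] → (1.4944, 0, -0.392559)–(1.4944, -0.512693, -0.5136)  len=0.5268
  (v24,v4,v20) [-+-] → (1.4944, -0.512693, -0.5136)–(1.4944, -0.675555, -0.350736)  len=0.2303
  (v20,v4,v0) [-++] → (1.4944, -0.675555, -0.350736)–(1.4944, -1.02625, 0)  len=0.4960

Chained into 1 loop(s):
  loop 1: 14 segments, perimeter = 5.0124
Total perimeter = 5.012

loops=1 perimeter=5.012


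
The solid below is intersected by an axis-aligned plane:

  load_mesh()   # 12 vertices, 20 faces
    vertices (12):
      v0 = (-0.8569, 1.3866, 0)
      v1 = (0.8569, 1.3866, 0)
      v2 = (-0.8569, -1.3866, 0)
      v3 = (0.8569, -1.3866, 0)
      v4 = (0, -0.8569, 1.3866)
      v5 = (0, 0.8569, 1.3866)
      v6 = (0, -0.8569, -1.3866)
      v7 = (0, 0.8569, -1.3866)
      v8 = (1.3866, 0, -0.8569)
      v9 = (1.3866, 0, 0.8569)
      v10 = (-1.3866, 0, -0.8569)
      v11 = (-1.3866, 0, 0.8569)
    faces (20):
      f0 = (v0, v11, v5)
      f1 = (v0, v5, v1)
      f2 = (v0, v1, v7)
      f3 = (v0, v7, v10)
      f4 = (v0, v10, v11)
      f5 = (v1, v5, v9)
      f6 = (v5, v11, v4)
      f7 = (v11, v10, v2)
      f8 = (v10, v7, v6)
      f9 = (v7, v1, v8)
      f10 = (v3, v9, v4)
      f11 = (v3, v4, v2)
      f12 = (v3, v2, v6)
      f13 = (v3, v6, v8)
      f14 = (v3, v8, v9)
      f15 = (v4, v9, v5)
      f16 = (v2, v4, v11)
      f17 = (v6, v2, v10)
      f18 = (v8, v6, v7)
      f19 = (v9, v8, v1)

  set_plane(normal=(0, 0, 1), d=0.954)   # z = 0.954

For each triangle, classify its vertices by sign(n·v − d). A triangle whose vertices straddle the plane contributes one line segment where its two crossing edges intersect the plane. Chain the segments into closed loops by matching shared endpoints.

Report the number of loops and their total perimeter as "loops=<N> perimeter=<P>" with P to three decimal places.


Straddling triangles (8 of 20):
  (v0,v11,v5) [--+] → (-1.13242, 0.157079, 0.954)–(-0.267341, 1.02216, 0.954)  len=1.2234
  (v0,v5,v1) [-+-] → (-0.267341, 1.02216, 0.954)–(0.267341, 1.02216, 0.954)  len=0.5347
  (v1,v5,v9) [-+-] → (0.267341, 1.02216, 0.954)–(1.13242, 0.157079, 0.954)  len=1.2234
  (v5,v11,v4) [+-+] → (-1.13242, 0.157079, 0.954)–(-1.13242, -0.157079, 0.954)  len=0.3142
  (v3,v9,v4) [--+] → (1.13242, -0.157079, 0.954)–(0.267341, -1.02216, 0.954)  len=1.2234
  (v3,v4,v2) [-+-] → (0.267341, -1.02216, 0.954)–(-0.267341, -1.02216, 0.954)  len=0.5347
  (v4,v9,v5) [+-+] → (1.13242, -0.157079, 0.954)–(1.13242, 0.157079, 0.954)  len=0.3142
  (v2,v4,v11) [-+-] → (-0.267341, -1.02216, 0.954)–(-1.13242, -0.157079, 0.954)  len=1.2234

Chained into 1 loop(s):
  loop 1: 8 segments, perimeter = 6.5913
Total perimeter = 6.591

loops=1 perimeter=6.591


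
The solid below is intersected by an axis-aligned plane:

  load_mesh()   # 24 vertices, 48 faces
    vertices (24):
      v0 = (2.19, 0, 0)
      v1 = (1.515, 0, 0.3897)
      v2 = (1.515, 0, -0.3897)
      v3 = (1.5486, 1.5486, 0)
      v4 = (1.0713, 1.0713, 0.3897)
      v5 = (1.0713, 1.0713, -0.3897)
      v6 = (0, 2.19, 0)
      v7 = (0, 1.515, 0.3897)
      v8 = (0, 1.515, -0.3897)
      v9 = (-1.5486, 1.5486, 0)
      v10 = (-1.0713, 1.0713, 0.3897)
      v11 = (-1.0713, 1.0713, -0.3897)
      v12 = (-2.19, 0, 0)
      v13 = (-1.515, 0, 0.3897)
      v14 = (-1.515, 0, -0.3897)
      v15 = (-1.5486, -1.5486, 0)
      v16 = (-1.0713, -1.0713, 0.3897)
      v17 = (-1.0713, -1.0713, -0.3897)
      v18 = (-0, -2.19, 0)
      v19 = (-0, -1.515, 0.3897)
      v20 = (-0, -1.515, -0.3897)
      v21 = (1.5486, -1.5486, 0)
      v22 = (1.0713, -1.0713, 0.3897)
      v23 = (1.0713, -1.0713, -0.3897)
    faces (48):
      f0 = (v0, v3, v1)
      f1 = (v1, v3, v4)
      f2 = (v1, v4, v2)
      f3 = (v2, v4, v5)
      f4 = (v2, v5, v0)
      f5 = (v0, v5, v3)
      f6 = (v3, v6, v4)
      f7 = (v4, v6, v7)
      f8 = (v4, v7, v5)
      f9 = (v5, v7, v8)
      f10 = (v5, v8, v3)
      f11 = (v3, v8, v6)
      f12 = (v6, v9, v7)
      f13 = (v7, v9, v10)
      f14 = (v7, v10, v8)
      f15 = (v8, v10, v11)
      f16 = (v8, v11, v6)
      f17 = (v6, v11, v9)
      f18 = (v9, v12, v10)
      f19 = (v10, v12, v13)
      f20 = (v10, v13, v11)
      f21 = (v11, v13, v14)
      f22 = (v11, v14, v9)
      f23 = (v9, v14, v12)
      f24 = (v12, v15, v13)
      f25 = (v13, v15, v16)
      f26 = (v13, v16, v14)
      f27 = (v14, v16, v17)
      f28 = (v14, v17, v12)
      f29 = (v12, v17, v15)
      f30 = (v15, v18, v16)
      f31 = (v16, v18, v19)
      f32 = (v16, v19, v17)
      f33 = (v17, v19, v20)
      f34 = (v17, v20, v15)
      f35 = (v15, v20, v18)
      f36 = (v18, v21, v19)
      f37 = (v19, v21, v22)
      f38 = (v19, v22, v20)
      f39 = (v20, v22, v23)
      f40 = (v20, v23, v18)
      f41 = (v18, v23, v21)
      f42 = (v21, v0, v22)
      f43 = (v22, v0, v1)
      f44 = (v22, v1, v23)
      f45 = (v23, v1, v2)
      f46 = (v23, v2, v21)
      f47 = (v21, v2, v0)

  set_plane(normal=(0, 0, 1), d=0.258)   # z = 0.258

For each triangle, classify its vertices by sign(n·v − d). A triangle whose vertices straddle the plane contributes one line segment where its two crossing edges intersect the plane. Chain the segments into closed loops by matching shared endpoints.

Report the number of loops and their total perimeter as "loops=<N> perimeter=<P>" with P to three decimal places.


Straddling triangles (32 of 48):
  (v0,v3,v1) [--+] → (1.52636, 0.523353, 0.258)–(1.74312, 0, 0.258)  len=0.5665
  (v1,v3,v4) [+-+] → (1.52636, 0.523353, 0.258)–(1.2326, 1.2326, 0.258)  len=0.7677
  (v1,v4,v2) [++-] → (1.14627, 0.890276, 0.258)–(1.515, 0, 0.258)  len=0.9636
  (v2,v4,v5) [-+-] → (1.14627, 0.890276, 0.258)–(1.0713, 1.0713, 0.258)  len=0.1959
  (v3,v6,v4) [--+] → (0.709252, 1.44937, 0.258)–(1.2326, 1.2326, 0.258)  len=0.5665
  (v4,v6,v7) [+-+] → (0.709252, 1.44937, 0.258)–(0, 1.74312, 0.258)  len=0.7677
  (v4,v7,v5) [++-] → (0.181024, 1.44003, 0.258)–(1.0713, 1.0713, 0.258)  len=0.9636
  (v5,v7,v8) [-+-] → (0.181024, 1.44003, 0.258)–(0, 1.515, 0.258)  len=0.1959
  (v6,v9,v7) [--+] → (-0.523353, 1.52636, 0.258)–(0, 1.74312, 0.258)  len=0.5665
  (v7,v9,v10) [+-+] → (-0.523353, 1.52636, 0.258)–(-1.2326, 1.2326, 0.258)  len=0.7677
  (v7,v10,v8) [++-] → (-0.890276, 1.14627, 0.258)–(0, 1.515, 0.258)  len=0.9636
  (v8,v10,v11) [-+-] → (-0.890276, 1.14627, 0.258)–(-1.0713, 1.0713, 0.258)  len=0.1959
  (v9,v12,v10) [--+] → (-1.44937, 0.709252, 0.258)–(-1.2326, 1.2326, 0.258)  len=0.5665
  (v10,v12,v13) [+-+] → (-1.44937, 0.709252, 0.258)–(-1.74312, 0, 0.258)  len=0.7677
  (v10,v13,v11) [++-] → (-1.44003, 0.181024, 0.258)–(-1.0713, 1.0713, 0.258)  len=0.9636
  (v11,v13,v14) [-+-] → (-1.44003, 0.181024, 0.258)–(-1.515, 0, 0.258)  len=0.1959
  (v12,v15,v13) [--+] → (-1.52636, -0.523353, 0.258)–(-1.74312, 0, 0.258)  len=0.5665
  (v13,v15,v16) [+-+] → (-1.52636, -0.523353, 0.258)–(-1.2326, -1.2326, 0.258)  len=0.7677
  (v13,v16,v14) [++-] → (-1.14627, -0.890276, 0.258)–(-1.515, 0, 0.258)  len=0.9636
  (v14,v16,v17) [-+-] → (-1.14627, -0.890276, 0.258)–(-1.0713, -1.0713, 0.258)  len=0.1959
  (v15,v18,v16) [--+] → (-0.709252, -1.44937, 0.258)–(-1.2326, -1.2326, 0.258)  len=0.5665
  (v16,v18,v19) [+-+] → (-0.709252, -1.44937, 0.258)–(0, -1.74312, 0.258)  len=0.7677
  (v16,v19,v17) [++-] → (-0.181024, -1.44003, 0.258)–(-1.0713, -1.0713, 0.258)  len=0.9636
  (v17,v19,v20) [-+-] → (-0.181024, -1.44003, 0.258)–(0, -1.515, 0.258)  len=0.1959
  (v18,v21,v19) [--+] → (0.523353, -1.52636, 0.258)–(0, -1.74312, 0.258)  len=0.5665
  (v19,v21,v22) [+-+] → (0.523353, -1.52636, 0.258)–(1.2326, -1.2326, 0.258)  len=0.7677
  (v19,v22,v20) [++-] → (0.890276, -1.14627, 0.258)–(0, -1.515, 0.258)  len=0.9636
  (v20,v22,v23) [-+-] → (0.890276, -1.14627, 0.258)–(1.0713, -1.0713, 0.258)  len=0.1959
  (v21,v0,v22) [--+] → (1.44937, -0.709252, 0.258)–(1.2326, -1.2326, 0.258)  len=0.5665
  (v22,v0,v1) [+-+] → (1.44937, -0.709252, 0.258)–(1.74312, 0, 0.258)  len=0.7677
  (v22,v1,v23) [++-] → (1.44003, -0.181024, 0.258)–(1.0713, -1.0713, 0.258)  len=0.9636
  (v23,v1,v2) [-+-] → (1.44003, -0.181024, 0.258)–(1.515, 0, 0.258)  len=0.1959

Chained into 2 loop(s):
  loop 1: 16 segments, perimeter = 10.6731
  loop 2: 16 segments, perimeter = 9.2764
Total perimeter = 19.950

loops=2 perimeter=19.950


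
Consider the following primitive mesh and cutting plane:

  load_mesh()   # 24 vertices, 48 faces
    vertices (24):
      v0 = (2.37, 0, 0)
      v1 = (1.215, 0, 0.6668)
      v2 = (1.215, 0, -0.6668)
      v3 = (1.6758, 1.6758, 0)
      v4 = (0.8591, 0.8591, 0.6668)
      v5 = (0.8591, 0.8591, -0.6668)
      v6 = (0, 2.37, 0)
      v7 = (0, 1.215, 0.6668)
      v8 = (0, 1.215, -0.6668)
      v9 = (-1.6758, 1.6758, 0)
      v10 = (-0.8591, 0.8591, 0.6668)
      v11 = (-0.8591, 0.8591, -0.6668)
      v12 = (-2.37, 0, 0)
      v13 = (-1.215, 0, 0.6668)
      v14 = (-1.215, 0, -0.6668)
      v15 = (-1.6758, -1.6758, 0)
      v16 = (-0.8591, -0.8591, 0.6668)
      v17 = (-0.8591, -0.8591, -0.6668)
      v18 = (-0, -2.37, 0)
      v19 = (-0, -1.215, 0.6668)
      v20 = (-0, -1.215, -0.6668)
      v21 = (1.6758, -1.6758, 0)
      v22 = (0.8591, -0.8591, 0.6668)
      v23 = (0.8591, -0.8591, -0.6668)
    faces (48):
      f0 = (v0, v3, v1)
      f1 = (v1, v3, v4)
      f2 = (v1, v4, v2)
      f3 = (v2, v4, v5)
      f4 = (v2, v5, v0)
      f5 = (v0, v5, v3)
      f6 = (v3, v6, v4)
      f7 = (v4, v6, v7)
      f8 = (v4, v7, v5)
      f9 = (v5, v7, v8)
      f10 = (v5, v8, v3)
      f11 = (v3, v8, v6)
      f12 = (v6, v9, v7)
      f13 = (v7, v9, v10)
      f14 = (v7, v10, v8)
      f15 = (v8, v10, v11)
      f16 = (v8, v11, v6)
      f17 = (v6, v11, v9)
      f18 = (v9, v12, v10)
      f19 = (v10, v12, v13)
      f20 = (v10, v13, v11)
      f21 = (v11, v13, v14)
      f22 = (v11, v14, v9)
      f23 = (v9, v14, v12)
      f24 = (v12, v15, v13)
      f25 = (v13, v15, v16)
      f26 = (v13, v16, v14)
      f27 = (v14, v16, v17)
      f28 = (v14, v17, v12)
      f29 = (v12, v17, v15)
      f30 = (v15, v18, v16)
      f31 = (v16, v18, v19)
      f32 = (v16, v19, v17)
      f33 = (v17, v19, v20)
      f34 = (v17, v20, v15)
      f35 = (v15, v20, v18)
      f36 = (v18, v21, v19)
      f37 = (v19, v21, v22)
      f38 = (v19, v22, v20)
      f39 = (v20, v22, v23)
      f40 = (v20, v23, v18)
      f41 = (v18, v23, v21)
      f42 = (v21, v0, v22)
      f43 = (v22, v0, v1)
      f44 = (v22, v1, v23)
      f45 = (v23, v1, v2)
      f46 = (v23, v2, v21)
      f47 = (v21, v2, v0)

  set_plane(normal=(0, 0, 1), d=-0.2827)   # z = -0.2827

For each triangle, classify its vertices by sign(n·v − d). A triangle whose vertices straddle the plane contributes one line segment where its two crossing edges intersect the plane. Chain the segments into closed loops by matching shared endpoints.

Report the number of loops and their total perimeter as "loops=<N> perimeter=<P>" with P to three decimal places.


loops=2 perimeter=18.952

Straddling triangles (32 of 48):
  (v1,v4,v2) [++-] → (1.11249, 0.247436, -0.2827)–(1.215, 0, -0.2827)  len=0.2678
  (v2,v4,v5) [-+-] → (1.11249, 0.247436, -0.2827)–(0.8591, 0.8591, -0.2827)  len=0.6621
  (v2,v5,v0) [--+] → (1.72943, 0.364229, -0.2827)–(1.88032, 0, -0.2827)  len=0.3942
  (v0,v5,v3) [+-+] → (1.72943, 0.364229, -0.2827)–(1.32955, 1.32955, -0.2827)  len=1.0449
  (v4,v7,v5) [++-] → (0.611664, 0.961605, -0.2827)–(0.8591, 0.8591, -0.2827)  len=0.2678
  (v5,v7,v8) [-+-] → (0.611664, 0.961605, -0.2827)–(0, 1.215, -0.2827)  len=0.6621
  (v5,v8,v3) [--+] → (0.965319, 1.48044, -0.2827)–(1.32955, 1.32955, -0.2827)  len=0.3942
  (v3,v8,v6) [+-+] → (0.965319, 1.48044, -0.2827)–(0, 1.88032, -0.2827)  len=1.0449
  (v7,v10,v8) [++-] → (-0.247436, 1.11249, -0.2827)–(0, 1.215, -0.2827)  len=0.2678
  (v8,v10,v11) [-+-] → (-0.247436, 1.11249, -0.2827)–(-0.8591, 0.8591, -0.2827)  len=0.6621
  (v8,v11,v6) [--+] → (-0.364229, 1.72943, -0.2827)–(0, 1.88032, -0.2827)  len=0.3942
  (v6,v11,v9) [+-+] → (-0.364229, 1.72943, -0.2827)–(-1.32955, 1.32955, -0.2827)  len=1.0449
  (v10,v13,v11) [++-] → (-0.961605, 0.611664, -0.2827)–(-0.8591, 0.8591, -0.2827)  len=0.2678
  (v11,v13,v14) [-+-] → (-0.961605, 0.611664, -0.2827)–(-1.215, 0, -0.2827)  len=0.6621
  (v11,v14,v9) [--+] → (-1.48044, 0.965319, -0.2827)–(-1.32955, 1.32955, -0.2827)  len=0.3942
  (v9,v14,v12) [+-+] → (-1.48044, 0.965319, -0.2827)–(-1.88032, 0, -0.2827)  len=1.0449
  (v13,v16,v14) [++-] → (-1.11249, -0.247436, -0.2827)–(-1.215, 0, -0.2827)  len=0.2678
  (v14,v16,v17) [-+-] → (-1.11249, -0.247436, -0.2827)–(-0.8591, -0.8591, -0.2827)  len=0.6621
  (v14,v17,v12) [--+] → (-1.72943, -0.364229, -0.2827)–(-1.88032, 0, -0.2827)  len=0.3942
  (v12,v17,v15) [+-+] → (-1.72943, -0.364229, -0.2827)–(-1.32955, -1.32955, -0.2827)  len=1.0449
  (v16,v19,v17) [++-] → (-0.611664, -0.961605, -0.2827)–(-0.8591, -0.8591, -0.2827)  len=0.2678
  (v17,v19,v20) [-+-] → (-0.611664, -0.961605, -0.2827)–(0, -1.215, -0.2827)  len=0.6621
  (v17,v20,v15) [--+] → (-0.965319, -1.48044, -0.2827)–(-1.32955, -1.32955, -0.2827)  len=0.3942
  (v15,v20,v18) [+-+] → (-0.965319, -1.48044, -0.2827)–(0, -1.88032, -0.2827)  len=1.0449
  (v19,v22,v20) [++-] → (0.247436, -1.11249, -0.2827)–(0, -1.215, -0.2827)  len=0.2678
  (v20,v22,v23) [-+-] → (0.247436, -1.11249, -0.2827)–(0.8591, -0.8591, -0.2827)  len=0.6621
  (v20,v23,v18) [--+] → (0.364229, -1.72943, -0.2827)–(0, -1.88032, -0.2827)  len=0.3942
  (v18,v23,v21) [+-+] → (0.364229, -1.72943, -0.2827)–(1.32955, -1.32955, -0.2827)  len=1.0449
  (v22,v1,v23) [++-] → (0.961605, -0.611664, -0.2827)–(0.8591, -0.8591, -0.2827)  len=0.2678
  (v23,v1,v2) [-+-] → (0.961605, -0.611664, -0.2827)–(1.215, 0, -0.2827)  len=0.6621
  (v23,v2,v21) [--+] → (1.48044, -0.965319, -0.2827)–(1.32955, -1.32955, -0.2827)  len=0.3942
  (v21,v2,v0) [+-+] → (1.48044, -0.965319, -0.2827)–(1.88032, 0, -0.2827)  len=1.0449

Chained into 2 loop(s):
  loop 1: 16 segments, perimeter = 7.4392
  loop 2: 16 segments, perimeter = 11.5129
Total perimeter = 18.952


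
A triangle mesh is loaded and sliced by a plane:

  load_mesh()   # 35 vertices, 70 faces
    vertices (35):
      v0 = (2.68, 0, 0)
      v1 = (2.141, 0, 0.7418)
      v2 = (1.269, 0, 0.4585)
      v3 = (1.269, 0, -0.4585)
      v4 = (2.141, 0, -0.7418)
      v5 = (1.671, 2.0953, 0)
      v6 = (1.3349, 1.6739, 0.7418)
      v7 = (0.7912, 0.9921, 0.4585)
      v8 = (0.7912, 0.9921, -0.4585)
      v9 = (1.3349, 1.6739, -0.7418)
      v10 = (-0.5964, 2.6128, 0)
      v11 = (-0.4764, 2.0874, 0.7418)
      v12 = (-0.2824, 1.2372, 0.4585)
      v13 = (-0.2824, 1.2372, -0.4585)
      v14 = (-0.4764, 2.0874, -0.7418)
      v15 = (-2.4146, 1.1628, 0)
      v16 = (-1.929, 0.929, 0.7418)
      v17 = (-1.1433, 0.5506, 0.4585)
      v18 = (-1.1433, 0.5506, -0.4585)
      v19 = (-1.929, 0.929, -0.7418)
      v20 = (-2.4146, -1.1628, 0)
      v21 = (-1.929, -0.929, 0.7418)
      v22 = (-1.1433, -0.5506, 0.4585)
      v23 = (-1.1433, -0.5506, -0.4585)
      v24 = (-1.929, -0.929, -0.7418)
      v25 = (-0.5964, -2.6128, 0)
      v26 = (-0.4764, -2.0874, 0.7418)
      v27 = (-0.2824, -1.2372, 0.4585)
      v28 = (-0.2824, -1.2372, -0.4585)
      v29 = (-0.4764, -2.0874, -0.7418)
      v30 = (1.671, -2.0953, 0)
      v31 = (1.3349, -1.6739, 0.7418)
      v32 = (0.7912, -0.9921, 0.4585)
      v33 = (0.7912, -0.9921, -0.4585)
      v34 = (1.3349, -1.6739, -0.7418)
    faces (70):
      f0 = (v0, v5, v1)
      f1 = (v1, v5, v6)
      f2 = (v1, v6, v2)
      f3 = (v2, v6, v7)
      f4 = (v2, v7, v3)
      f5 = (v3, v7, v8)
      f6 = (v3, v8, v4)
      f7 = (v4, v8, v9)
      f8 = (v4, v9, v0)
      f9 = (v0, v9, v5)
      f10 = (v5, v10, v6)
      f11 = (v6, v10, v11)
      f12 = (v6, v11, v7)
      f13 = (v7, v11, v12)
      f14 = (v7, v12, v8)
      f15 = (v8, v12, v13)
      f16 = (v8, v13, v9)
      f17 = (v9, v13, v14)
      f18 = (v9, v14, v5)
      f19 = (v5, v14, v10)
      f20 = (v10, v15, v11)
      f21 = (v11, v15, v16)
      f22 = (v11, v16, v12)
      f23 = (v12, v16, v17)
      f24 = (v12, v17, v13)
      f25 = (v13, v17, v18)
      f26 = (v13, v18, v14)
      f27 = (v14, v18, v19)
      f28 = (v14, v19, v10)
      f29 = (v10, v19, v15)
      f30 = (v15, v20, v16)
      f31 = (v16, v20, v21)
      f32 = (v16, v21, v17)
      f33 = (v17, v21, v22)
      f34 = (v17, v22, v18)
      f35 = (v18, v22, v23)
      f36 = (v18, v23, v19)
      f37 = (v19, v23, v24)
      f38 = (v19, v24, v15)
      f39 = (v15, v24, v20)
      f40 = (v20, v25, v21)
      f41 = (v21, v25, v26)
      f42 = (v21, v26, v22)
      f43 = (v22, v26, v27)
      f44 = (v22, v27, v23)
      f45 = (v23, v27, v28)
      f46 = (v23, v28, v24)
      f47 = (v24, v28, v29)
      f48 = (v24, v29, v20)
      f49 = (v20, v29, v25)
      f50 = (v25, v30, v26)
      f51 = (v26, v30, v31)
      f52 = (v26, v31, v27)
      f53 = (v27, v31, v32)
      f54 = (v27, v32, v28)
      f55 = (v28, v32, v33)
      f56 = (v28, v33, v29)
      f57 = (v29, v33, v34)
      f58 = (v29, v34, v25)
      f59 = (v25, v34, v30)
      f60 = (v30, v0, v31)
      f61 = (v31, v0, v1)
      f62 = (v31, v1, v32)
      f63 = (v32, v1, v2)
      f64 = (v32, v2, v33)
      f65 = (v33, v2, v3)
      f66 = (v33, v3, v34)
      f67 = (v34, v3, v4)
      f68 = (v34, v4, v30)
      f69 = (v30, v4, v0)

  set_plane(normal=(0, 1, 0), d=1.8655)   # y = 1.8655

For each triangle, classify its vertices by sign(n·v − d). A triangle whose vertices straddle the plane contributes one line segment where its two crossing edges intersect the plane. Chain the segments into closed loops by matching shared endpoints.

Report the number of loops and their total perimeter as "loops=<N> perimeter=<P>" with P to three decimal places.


Straddling triangles (16 of 70):
  (v0,v5,v1) [-+-] → (1.78166, 1.8655, 0)–(1.72255, 1.8655, 0.0813562)  len=0.1006
  (v1,v5,v6) [-+-] → (1.72255, 1.8655, 0.0813562)–(1.48772, 1.8655, 0.404522)  len=0.3995
  (v0,v9,v5) [--+] → (1.48772, 1.8655, -0.404522)–(1.78166, 1.8655, 0)  len=0.5000
  (v5,v10,v6) [++-] → (0.940782, 1.8655, 0.590422)–(1.48772, 1.8655, 0.404522)  len=0.5777
  (v6,v10,v11) [-++] → (0.940782, 1.8655, 0.590422)–(0.495613, 1.8655, 0.7418)  len=0.4702
  (v6,v11,v7) [-+-] → (0.495613, 1.8655, 0.7418)–(-0.219593, 1.8655, 0.684405)  len=0.7175
  (v7,v11,v12) [-+-] → (-0.219593, 1.8655, 0.684405)–(-0.425767, 1.8655, 0.667859)  len=0.2068
  (v9,v13,v14) [--+] → (-0.425767, 1.8655, -0.667859)–(0.495613, 1.8655, -0.7418)  len=0.9243
  (v9,v14,v5) [-++] → (0.495613, 1.8655, -0.7418)–(1.48772, 1.8655, -0.404522)  len=1.0479
  (v10,v15,v11) [+-+] → (-1.53346, 1.8655, 0)–(-0.94156, 1.8655, 0.563771)  len=0.8174
  (v11,v15,v16) [+--] → (-0.94156, 1.8655, 0.563771)–(-0.754656, 1.8655, 0.7418)  len=0.2581
  (v11,v16,v12) [+--] → (-0.754656, 1.8655, 0.7418)–(-0.425767, 1.8655, 0.667859)  len=0.3371
  (v13,v18,v14) [--+] → (-0.572694, 1.8655, -0.700894)–(-0.425767, 1.8655, -0.667859)  len=0.1506
  (v14,v18,v19) [+--] → (-0.572694, 1.8655, -0.700894)–(-0.754656, 1.8655, -0.7418)  len=0.1865
  (v14,v19,v10) [+-+] → (-0.754656, 1.8655, -0.7418)–(-1.18783, 1.8655, -0.329224)  len=0.5982
  (v10,v19,v15) [+--] → (-1.18783, 1.8655, -0.329224)–(-1.53346, 1.8655, 0)  len=0.4773

Chained into 1 loop(s):
  loop 1: 16 segments, perimeter = 7.7698
Total perimeter = 7.770

loops=1 perimeter=7.770


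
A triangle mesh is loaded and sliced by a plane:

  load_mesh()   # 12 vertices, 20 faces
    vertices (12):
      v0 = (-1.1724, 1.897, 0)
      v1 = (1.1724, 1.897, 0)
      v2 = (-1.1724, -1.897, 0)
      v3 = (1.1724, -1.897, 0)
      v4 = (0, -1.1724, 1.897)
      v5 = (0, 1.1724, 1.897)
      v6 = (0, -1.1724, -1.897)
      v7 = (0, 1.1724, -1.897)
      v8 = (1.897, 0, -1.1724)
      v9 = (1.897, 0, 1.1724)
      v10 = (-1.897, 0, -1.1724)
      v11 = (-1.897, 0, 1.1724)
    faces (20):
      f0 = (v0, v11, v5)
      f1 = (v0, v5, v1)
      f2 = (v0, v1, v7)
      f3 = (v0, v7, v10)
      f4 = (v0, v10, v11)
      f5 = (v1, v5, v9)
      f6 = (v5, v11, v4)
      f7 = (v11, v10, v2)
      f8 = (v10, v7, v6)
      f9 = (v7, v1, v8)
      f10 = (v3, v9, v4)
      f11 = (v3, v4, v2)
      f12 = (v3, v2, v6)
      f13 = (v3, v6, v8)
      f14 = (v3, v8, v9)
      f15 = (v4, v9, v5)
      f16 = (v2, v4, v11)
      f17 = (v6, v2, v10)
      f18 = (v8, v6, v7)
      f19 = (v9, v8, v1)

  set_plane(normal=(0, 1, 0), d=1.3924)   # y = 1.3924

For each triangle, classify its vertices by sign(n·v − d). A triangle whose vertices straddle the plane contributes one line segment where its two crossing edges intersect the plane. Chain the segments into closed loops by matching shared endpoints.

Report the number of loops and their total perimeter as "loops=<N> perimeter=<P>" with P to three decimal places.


Straddling triangles (8 of 20):
  (v0,v11,v5) [+--] → (-1.36514, 1.3924, 0.311857)–(-0.355959, 1.3924, 1.32104)  len=1.4272
  (v0,v5,v1) [+-+] → (-0.355959, 1.3924, 1.32104)–(0.355959, 1.3924, 1.32104)  len=0.7119
  (v0,v1,v7) [++-] → (0.355959, 1.3924, -1.32104)–(-0.355959, 1.3924, -1.32104)  len=0.7119
  (v0,v7,v10) [+--] → (-0.355959, 1.3924, -1.32104)–(-1.36514, 1.3924, -0.311857)  len=1.4272
  (v0,v10,v11) [+--] → (-1.36514, 1.3924, -0.311857)–(-1.36514, 1.3924, 0.311857)  len=0.6237
  (v1,v5,v9) [+--] → (0.355959, 1.3924, 1.32104)–(1.36514, 1.3924, 0.311857)  len=1.4272
  (v7,v1,v8) [-+-] → (0.355959, 1.3924, -1.32104)–(1.36514, 1.3924, -0.311857)  len=1.4272
  (v9,v8,v1) [--+] → (1.36514, 1.3924, -0.311857)–(1.36514, 1.3924, 0.311857)  len=0.6237

Chained into 1 loop(s):
  loop 1: 8 segments, perimeter = 8.3801
Total perimeter = 8.380

loops=1 perimeter=8.380


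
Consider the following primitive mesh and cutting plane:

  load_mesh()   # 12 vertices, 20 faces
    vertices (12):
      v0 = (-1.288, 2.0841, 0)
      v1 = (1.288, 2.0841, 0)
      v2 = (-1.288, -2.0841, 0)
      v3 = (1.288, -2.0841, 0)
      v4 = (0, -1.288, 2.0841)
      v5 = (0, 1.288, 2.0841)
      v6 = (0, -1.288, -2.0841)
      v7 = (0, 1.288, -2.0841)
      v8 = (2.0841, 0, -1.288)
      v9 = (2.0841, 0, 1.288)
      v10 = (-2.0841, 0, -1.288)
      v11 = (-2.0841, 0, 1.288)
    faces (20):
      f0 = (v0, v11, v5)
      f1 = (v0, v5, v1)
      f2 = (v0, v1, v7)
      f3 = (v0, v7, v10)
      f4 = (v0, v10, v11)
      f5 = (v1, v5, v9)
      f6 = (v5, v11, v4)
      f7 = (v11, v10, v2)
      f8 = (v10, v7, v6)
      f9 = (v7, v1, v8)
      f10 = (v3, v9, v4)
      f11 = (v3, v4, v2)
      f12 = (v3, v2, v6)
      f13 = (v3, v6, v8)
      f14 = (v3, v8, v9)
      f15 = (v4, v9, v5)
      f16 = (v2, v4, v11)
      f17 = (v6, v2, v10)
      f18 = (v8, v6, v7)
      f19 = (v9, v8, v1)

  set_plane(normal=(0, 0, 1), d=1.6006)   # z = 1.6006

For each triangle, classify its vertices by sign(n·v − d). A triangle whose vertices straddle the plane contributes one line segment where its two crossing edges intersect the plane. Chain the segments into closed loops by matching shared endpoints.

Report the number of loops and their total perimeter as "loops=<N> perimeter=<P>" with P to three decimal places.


loops=1 perimeter=8.688

Straddling triangles (8 of 20):
  (v0,v11,v5) [--+] → (-1.26575, 0.505752, 1.6006)–(-0.298809, 1.47269, 1.6006)  len=1.3675
  (v0,v5,v1) [-+-] → (-0.298809, 1.47269, 1.6006)–(0.298809, 1.47269, 1.6006)  len=0.5976
  (v1,v5,v9) [-+-] → (0.298809, 1.47269, 1.6006)–(1.26575, 0.505752, 1.6006)  len=1.3675
  (v5,v11,v4) [+-+] → (-1.26575, 0.505752, 1.6006)–(-1.26575, -0.505752, 1.6006)  len=1.0115
  (v3,v9,v4) [--+] → (1.26575, -0.505752, 1.6006)–(0.298809, -1.47269, 1.6006)  len=1.3675
  (v3,v4,v2) [-+-] → (0.298809, -1.47269, 1.6006)–(-0.298809, -1.47269, 1.6006)  len=0.5976
  (v4,v9,v5) [+-+] → (1.26575, -0.505752, 1.6006)–(1.26575, 0.505752, 1.6006)  len=1.0115
  (v2,v4,v11) [-+-] → (-0.298809, -1.47269, 1.6006)–(-1.26575, -0.505752, 1.6006)  len=1.3675

Chained into 1 loop(s):
  loop 1: 8 segments, perimeter = 8.6881
Total perimeter = 8.688


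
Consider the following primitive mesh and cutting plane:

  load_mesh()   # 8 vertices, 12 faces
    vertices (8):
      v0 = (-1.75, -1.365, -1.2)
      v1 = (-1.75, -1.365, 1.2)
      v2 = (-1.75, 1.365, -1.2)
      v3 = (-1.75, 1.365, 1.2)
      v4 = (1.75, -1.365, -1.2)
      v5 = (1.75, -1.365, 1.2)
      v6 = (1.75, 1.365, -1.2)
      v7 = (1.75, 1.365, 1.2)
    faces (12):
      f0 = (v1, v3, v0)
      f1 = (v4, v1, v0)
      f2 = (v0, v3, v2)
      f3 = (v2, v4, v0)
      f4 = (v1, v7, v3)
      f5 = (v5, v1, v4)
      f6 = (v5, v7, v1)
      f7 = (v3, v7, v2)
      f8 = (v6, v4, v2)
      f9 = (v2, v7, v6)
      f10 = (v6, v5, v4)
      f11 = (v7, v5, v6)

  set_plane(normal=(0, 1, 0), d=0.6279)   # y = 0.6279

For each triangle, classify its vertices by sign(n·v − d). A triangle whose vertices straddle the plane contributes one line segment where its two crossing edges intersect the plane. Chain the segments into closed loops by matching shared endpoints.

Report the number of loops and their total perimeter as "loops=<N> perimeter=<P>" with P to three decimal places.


loops=1 perimeter=11.800

Straddling triangles (8 of 12):
  (v1,v3,v0) [-+-] → (-1.75, 0.6279, 1.2)–(-1.75, 0.6279, 0.552)  len=0.6480
  (v0,v3,v2) [-++] → (-1.75, 0.6279, 0.552)–(-1.75, 0.6279, -1.2)  len=1.7520
  (v2,v4,v0) [+--] → (-0.805, 0.6279, -1.2)–(-1.75, 0.6279, -1.2)  len=0.9450
  (v1,v7,v3) [-++] → (0.805, 0.6279, 1.2)–(-1.75, 0.6279, 1.2)  len=2.5550
  (v5,v7,v1) [-+-] → (1.75, 0.6279, 1.2)–(0.805, 0.6279, 1.2)  len=0.9450
  (v6,v4,v2) [+-+] → (1.75, 0.6279, -1.2)–(-0.805, 0.6279, -1.2)  len=2.5550
  (v6,v5,v4) [+--] → (1.75, 0.6279, -0.552)–(1.75, 0.6279, -1.2)  len=0.6480
  (v7,v5,v6) [+-+] → (1.75, 0.6279, 1.2)–(1.75, 0.6279, -0.552)  len=1.7520

Chained into 1 loop(s):
  loop 1: 8 segments, perimeter = 11.8000
Total perimeter = 11.800


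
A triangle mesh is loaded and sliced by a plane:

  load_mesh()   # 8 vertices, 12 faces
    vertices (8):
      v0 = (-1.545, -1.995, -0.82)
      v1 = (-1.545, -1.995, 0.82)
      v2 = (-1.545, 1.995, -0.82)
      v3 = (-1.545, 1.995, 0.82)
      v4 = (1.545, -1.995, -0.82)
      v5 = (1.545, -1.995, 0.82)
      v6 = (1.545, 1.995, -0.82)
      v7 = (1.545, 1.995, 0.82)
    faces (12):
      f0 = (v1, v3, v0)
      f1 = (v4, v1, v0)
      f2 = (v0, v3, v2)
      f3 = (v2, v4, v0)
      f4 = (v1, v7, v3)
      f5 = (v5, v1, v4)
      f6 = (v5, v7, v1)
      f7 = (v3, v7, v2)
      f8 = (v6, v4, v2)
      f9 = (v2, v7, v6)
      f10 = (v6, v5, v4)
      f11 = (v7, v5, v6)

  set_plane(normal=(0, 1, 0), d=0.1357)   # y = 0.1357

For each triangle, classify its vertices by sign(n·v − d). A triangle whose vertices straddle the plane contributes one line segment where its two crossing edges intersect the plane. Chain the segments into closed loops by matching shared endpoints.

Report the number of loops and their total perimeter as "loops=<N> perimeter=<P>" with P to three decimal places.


Straddling triangles (8 of 12):
  (v1,v3,v0) [-+-] → (-1.545, 0.1357, 0.82)–(-1.545, 0.1357, 0.0557764)  len=0.7642
  (v0,v3,v2) [-++] → (-1.545, 0.1357, 0.0557764)–(-1.545, 0.1357, -0.82)  len=0.8758
  (v2,v4,v0) [+--] → (-0.105091, 0.1357, -0.82)–(-1.545, 0.1357, -0.82)  len=1.4399
  (v1,v7,v3) [-++] → (0.105091, 0.1357, 0.82)–(-1.545, 0.1357, 0.82)  len=1.6501
  (v5,v7,v1) [-+-] → (1.545, 0.1357, 0.82)–(0.105091, 0.1357, 0.82)  len=1.4399
  (v6,v4,v2) [+-+] → (1.545, 0.1357, -0.82)–(-0.105091, 0.1357, -0.82)  len=1.6501
  (v6,v5,v4) [+--] → (1.545, 0.1357, -0.0557764)–(1.545, 0.1357, -0.82)  len=0.7642
  (v7,v5,v6) [+-+] → (1.545, 0.1357, 0.82)–(1.545, 0.1357, -0.0557764)  len=0.8758

Chained into 1 loop(s):
  loop 1: 8 segments, perimeter = 9.4600
Total perimeter = 9.460

loops=1 perimeter=9.460


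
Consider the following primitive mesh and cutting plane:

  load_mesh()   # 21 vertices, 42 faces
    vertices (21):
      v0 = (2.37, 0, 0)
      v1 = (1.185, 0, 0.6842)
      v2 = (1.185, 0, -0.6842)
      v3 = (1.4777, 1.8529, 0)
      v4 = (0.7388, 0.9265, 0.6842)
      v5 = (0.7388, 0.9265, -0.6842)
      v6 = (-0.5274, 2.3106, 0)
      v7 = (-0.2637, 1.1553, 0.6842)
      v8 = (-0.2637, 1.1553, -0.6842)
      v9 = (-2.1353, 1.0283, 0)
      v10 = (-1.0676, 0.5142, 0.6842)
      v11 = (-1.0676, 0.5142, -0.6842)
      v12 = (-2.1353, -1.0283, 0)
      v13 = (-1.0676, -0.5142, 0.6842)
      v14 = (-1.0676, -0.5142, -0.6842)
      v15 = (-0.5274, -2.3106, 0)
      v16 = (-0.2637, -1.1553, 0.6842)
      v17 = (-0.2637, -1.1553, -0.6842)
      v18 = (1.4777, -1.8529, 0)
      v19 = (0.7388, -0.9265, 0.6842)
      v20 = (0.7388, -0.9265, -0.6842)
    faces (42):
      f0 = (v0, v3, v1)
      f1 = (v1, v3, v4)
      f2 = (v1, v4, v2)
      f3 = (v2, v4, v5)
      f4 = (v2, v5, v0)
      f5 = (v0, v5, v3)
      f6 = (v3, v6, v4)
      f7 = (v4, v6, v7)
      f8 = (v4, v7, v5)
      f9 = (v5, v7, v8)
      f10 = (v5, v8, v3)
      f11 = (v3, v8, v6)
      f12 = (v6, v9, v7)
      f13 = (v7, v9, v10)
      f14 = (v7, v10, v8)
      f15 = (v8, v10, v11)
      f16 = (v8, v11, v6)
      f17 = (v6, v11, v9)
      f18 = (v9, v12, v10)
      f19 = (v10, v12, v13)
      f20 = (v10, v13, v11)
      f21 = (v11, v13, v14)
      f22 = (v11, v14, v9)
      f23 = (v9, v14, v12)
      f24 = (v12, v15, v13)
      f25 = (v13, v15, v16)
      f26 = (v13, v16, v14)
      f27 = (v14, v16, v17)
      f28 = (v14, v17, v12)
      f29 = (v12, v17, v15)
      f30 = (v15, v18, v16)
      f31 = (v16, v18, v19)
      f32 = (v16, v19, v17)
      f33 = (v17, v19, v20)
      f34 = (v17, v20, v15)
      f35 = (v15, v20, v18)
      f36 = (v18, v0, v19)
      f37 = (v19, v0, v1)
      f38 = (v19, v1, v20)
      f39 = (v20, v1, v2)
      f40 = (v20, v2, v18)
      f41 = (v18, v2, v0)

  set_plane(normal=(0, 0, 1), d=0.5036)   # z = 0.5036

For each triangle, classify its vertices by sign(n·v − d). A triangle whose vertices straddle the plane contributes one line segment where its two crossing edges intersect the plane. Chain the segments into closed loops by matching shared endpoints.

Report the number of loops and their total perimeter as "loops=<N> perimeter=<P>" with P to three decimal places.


loops=2 perimeter=16.296

Straddling triangles (28 of 42):
  (v0,v3,v1) [--+] → (1.26226, 0.489088, 0.5036)–(1.49779, 0, 0.5036)  len=0.5428
  (v1,v3,v4) [+-+] → (1.26226, 0.489088, 0.5036)–(0.933838, 1.17103, 0.5036)  len=0.7569
  (v1,v4,v2) [++-] → (0.797689, 0.804221, 0.5036)–(1.185, 0, 0.5036)  len=0.8926
  (v2,v4,v5) [-+-] → (0.797689, 0.804221, 0.5036)–(0.7388, 0.9265, 0.5036)  len=0.1357
  (v3,v6,v4) [--+] → (0.404576, 1.29184, 0.5036)–(0.933838, 1.17103, 0.5036)  len=0.5429
  (v4,v6,v7) [+-+] → (0.404576, 1.29184, 0.5036)–(-0.333306, 1.46025, 0.5036)  len=0.7569
  (v4,v7,v5) [++-] → (-0.131391, 1.1251, 0.5036)–(0.7388, 0.9265, 0.5036)  len=0.8926
  (v5,v7,v8) [-+-] → (-0.131391, 1.1251, 0.5036)–(-0.2637, 1.1553, 0.5036)  len=0.1357
  (v6,v9,v7) [--+] → (-0.757724, 1.12178, 0.5036)–(-0.333306, 1.46025, 0.5036)  len=0.5429
  (v7,v9,v10) [+-+] → (-0.757724, 1.12178, 0.5036)–(-1.34943, 0.649901, 0.5036)  len=0.7568
  (v7,v10,v8) [++-] → (-0.961502, 0.598812, 0.5036)–(-0.2637, 1.1553, 0.5036)  len=0.8925
  (v8,v10,v11) [-+-] → (-0.961502, 0.598812, 0.5036)–(-1.0676, 0.5142, 0.5036)  len=0.1357
  (v9,v12,v10) [--+] → (-1.34943, 0.107045, 0.5036)–(-1.34943, 0.649901, 0.5036)  len=0.5429
  (v10,v12,v13) [+-+] → (-1.34943, 0.107045, 0.5036)–(-1.34943, -0.649901, 0.5036)  len=0.7569
  (v10,v13,v11) [++-] → (-1.0676, -0.378473, 0.5036)–(-1.0676, 0.5142, 0.5036)  len=0.8927
  (v11,v13,v14) [-+-] → (-1.0676, -0.378473, 0.5036)–(-1.0676, -0.5142, 0.5036)  len=0.1357
  (v12,v15,v13) [--+] → (-0.92501, -0.988374, 0.5036)–(-1.34943, -0.649901, 0.5036)  len=0.5429
  (v13,v15,v16) [+-+] → (-0.92501, -0.988374, 0.5036)–(-0.333306, -1.46025, 0.5036)  len=0.7568
  (v13,v16,v14) [++-] → (-0.369798, -1.07069, 0.5036)–(-1.0676, -0.5142, 0.5036)  len=0.8925
  (v14,v16,v17) [-+-] → (-0.369798, -1.07069, 0.5036)–(-0.2637, -1.1553, 0.5036)  len=0.1357
  (v15,v18,v16) [--+] → (0.195956, -1.33944, 0.5036)–(-0.333306, -1.46025, 0.5036)  len=0.5429
  (v16,v18,v19) [+-+] → (0.195956, -1.33944, 0.5036)–(0.933838, -1.17103, 0.5036)  len=0.7569
  (v16,v19,v17) [++-] → (0.606491, -0.956697, 0.5036)–(-0.2637, -1.1553, 0.5036)  len=0.8926
  (v17,v19,v20) [-+-] → (0.606491, -0.956697, 0.5036)–(0.7388, -0.9265, 0.5036)  len=0.1357
  (v18,v0,v19) [--+] → (1.16937, -0.681943, 0.5036)–(0.933838, -1.17103, 0.5036)  len=0.5428
  (v19,v0,v1) [+-+] → (1.16937, -0.681943, 0.5036)–(1.49779, 0, 0.5036)  len=0.7569
  (v19,v1,v20) [++-] → (1.12611, -0.122279, 0.5036)–(0.7388, -0.9265, 0.5036)  len=0.8926
  (v20,v1,v2) [-+-] → (1.12611, -0.122279, 0.5036)–(1.185, 0, 0.5036)  len=0.1357

Chained into 2 loop(s):
  loop 1: 14 segments, perimeter = 9.0981
  loop 2: 14 segments, perimeter = 7.1981
Total perimeter = 16.296


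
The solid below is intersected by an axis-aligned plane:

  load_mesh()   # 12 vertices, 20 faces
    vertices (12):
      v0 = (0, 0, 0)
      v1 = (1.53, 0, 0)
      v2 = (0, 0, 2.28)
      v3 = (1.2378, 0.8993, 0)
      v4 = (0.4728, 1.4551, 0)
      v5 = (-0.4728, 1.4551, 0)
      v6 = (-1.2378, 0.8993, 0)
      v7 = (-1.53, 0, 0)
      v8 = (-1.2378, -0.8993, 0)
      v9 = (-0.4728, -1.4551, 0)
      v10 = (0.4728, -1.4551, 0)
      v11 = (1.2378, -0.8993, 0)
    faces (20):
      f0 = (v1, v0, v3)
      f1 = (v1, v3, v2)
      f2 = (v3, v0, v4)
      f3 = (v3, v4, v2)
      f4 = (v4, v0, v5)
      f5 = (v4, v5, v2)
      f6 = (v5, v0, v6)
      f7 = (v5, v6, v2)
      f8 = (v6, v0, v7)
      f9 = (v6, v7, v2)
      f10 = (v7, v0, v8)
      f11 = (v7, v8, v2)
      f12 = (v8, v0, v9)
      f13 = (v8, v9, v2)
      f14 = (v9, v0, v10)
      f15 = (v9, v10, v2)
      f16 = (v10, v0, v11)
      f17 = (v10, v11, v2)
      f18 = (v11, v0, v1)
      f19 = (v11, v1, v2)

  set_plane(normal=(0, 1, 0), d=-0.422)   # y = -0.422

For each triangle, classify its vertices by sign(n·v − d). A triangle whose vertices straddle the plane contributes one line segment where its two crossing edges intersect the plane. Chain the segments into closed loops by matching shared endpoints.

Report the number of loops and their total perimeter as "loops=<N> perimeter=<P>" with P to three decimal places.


Straddling triangles (10 of 20):
  (v7,v0,v8) [++-] → (-0.580842, -0.422, 0)–(-1.39288, -0.422, 0)  len=0.8120
  (v7,v8,v2) [+-+] → (-1.39288, -0.422, 0)–(-0.580842, -0.422, 1.2101)  len=1.4573
  (v8,v0,v9) [-+-] → (-0.580842, -0.422, 0)–(-0.137119, -0.422, 0)  len=0.4437
  (v8,v9,v2) [--+] → (-0.137119, -0.422, 1.61877)–(-0.580842, -0.422, 1.2101)  len=0.6032
  (v9,v0,v10) [-+-] → (-0.137119, -0.422, 0)–(0.137119, -0.422, 0)  len=0.2742
  (v9,v10,v2) [--+] → (0.137119, -0.422, 1.61877)–(-0.137119, -0.422, 1.61877)  len=0.2742
  (v10,v0,v11) [-+-] → (0.137119, -0.422, 0)–(0.580842, -0.422, 0)  len=0.4437
  (v10,v11,v2) [--+] → (0.580842, -0.422, 1.2101)–(0.137119, -0.422, 1.61877)  len=0.6032
  (v11,v0,v1) [-++] → (0.580842, -0.422, 0)–(1.39288, -0.422, 0)  len=0.8120
  (v11,v1,v2) [-++] → (1.39288, -0.422, 0)–(0.580842, -0.422, 1.2101)  len=1.4573

Chained into 1 loop(s):
  loop 1: 10 segments, perimeter = 7.1811
Total perimeter = 7.181

loops=1 perimeter=7.181
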